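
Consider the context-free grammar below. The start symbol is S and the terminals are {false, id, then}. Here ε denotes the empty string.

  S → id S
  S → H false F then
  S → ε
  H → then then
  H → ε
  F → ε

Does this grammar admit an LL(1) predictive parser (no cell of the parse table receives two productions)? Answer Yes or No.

Yes

FIRST(S) = {ε, false, id, then}
FIRST(H) = {ε, then}
FIRST(F) = {ε}
FOLLOW(S) = {$}
FOLLOW(H) = {false}
FOLLOW(F) = {then}
Each cell of M receives at most one production.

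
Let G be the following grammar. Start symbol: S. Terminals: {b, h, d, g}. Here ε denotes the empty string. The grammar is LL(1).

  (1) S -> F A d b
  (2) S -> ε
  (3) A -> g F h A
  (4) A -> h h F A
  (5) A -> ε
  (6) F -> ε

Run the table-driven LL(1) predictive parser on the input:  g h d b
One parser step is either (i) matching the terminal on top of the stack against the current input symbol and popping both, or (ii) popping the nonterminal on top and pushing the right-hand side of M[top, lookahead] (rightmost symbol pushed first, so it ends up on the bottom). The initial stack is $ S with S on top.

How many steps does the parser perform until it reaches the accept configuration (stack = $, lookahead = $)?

     Stack          Input      Action
  1  $ S            g h d b $  expand S -> F A d b
  2  $ b d A F      g h d b $  expand F -> ε
  3  $ b d A        g h d b $  expand A -> g F h A
  4  $ b d A h F g  g h d b $  match g
  5  $ b d A h F    h d b $    expand F -> ε
  6  $ b d A h      h d b $    match h
  7  $ b d A        d b $      expand A -> ε
  8  $ b d          d b $      match d
  9  $ b            b $        match b
Accept reached after 9 steps.

9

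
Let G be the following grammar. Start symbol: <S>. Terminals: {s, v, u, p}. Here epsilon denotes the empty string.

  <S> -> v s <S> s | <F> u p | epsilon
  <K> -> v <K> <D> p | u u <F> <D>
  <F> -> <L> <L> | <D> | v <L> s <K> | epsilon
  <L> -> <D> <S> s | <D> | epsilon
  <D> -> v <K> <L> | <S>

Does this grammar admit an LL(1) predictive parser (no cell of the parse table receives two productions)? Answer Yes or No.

FIRST(<S>) = {epsilon, s, u, v}
FIRST(<K>) = {u, v}
FIRST(<F>) = {epsilon, s, u, v}
FIRST(<L>) = {epsilon, s, u, v}
FIRST(<D>) = {epsilon, s, u, v}
FOLLOW(<S>) = {$, p, s, u, v}
FOLLOW(<K>) = {p, s, u, v}
FOLLOW(<F>) = {p, s, u, v}
FOLLOW(<L>) = {p, s, u, v}
FOLLOW(<D>) = {p, s, u, v}
Cell M[<D>, v] receives both <D> -> v <K> <L> and <D> -> <S> — the grammar is not LL(1).

No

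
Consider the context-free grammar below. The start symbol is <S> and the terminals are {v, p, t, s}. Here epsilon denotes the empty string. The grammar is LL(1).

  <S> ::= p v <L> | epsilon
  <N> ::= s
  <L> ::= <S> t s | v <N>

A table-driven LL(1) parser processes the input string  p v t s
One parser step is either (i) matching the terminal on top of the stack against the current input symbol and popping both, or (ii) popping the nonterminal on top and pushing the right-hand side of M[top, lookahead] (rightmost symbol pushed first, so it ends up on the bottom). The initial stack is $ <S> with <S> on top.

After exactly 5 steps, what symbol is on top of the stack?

t

     Stack      Input      Action
  1  $ <S>      p v t s $  expand <S> ::= p v <L>
  2  $ <L> v p  p v t s $  match p
  3  $ <L> v    v t s $    match v
  4  $ <L>      t s $      expand <L> ::= <S> t s
  5  $ s t <S>  t s $      expand <S> ::= epsilon
Stack after step 5: $ s t (top = t).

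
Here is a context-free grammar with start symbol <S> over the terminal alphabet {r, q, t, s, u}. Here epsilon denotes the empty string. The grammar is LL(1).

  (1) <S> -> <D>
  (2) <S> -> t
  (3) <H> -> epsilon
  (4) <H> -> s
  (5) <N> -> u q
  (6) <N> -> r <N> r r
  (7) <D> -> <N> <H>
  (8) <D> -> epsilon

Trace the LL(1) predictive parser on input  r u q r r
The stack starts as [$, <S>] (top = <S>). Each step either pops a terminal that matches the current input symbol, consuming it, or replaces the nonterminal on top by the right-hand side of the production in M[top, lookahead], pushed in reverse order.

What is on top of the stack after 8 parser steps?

r

     Stack            Input        Action
  1  $ <S>            r u q r r $  expand <S> -> <D>
  2  $ <D>            r u q r r $  expand <D> -> <N> <H>
  3  $ <H> <N>        r u q r r $  expand <N> -> r <N> r r
  4  $ <H> r r <N> r  r u q r r $  match r
  5  $ <H> r r <N>    u q r r $    expand <N> -> u q
  6  $ <H> r r q u    u q r r $    match u
  7  $ <H> r r q      q r r $      match q
  8  $ <H> r r        r r $        match r
Stack after step 8: $ <H> r (top = r).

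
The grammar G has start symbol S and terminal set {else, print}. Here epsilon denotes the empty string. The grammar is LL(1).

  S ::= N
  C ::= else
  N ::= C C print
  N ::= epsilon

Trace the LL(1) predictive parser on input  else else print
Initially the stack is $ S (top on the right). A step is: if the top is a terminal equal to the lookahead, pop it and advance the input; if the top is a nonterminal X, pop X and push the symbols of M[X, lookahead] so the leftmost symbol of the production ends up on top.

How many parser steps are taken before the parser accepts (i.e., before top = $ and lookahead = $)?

7

step 1: stack=$ S  input=else else print $  — expand S ::= N
step 2: stack=$ N  input=else else print $  — expand N ::= C C print
step 3: stack=$ print C C  input=else else print $  — expand C ::= else
step 4: stack=$ print C else  input=else else print $  — match else
step 5: stack=$ print C  input=else print $  — expand C ::= else
step 6: stack=$ print else  input=else print $  — match else
step 7: stack=$ print  input=print $  — match print
Accept reached after 7 steps.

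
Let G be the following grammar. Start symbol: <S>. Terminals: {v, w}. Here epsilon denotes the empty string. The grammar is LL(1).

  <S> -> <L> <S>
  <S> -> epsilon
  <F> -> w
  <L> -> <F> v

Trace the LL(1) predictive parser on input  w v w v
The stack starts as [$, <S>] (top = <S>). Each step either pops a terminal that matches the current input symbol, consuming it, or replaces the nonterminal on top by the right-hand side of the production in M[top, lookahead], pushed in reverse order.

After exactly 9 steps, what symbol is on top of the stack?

step 1: stack=$ <S>  input=w v w v $  — expand <S> -> <L> <S>
step 2: stack=$ <S> <L>  input=w v w v $  — expand <L> -> <F> v
step 3: stack=$ <S> v <F>  input=w v w v $  — expand <F> -> w
step 4: stack=$ <S> v w  input=w v w v $  — match w
step 5: stack=$ <S> v  input=v w v $  — match v
step 6: stack=$ <S>  input=w v $  — expand <S> -> <L> <S>
step 7: stack=$ <S> <L>  input=w v $  — expand <L> -> <F> v
step 8: stack=$ <S> v <F>  input=w v $  — expand <F> -> w
step 9: stack=$ <S> v w  input=w v $  — match w
Stack after step 9: $ <S> v (top = v).

v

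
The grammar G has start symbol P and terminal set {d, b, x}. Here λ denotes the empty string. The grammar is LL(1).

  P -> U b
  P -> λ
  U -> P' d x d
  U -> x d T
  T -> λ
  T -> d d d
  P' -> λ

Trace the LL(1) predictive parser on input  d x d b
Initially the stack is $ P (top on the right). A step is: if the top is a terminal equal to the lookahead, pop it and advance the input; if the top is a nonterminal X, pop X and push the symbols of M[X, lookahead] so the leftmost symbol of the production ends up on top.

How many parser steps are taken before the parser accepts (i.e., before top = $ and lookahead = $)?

7

     Stack         Input      Action
  1  $ P           d x d b $  expand P -> U b
  2  $ b U         d x d b $  expand U -> P' d x d
  3  $ b d x d P'  d x d b $  expand P' -> λ
  4  $ b d x d     d x d b $  match d
  5  $ b d x       x d b $    match x
  6  $ b d         d b $      match d
  7  $ b           b $        match b
Accept reached after 7 steps.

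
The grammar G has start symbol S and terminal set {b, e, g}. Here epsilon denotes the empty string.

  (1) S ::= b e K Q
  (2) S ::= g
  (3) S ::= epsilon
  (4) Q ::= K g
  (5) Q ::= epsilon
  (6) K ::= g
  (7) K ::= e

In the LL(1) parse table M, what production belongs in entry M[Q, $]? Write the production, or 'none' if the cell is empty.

FIRST(S) = {epsilon, b, g}
FIRST(K) = {e, g}
FIRST(Q) = {epsilon, e, g}  (via K g)
FOLLOW(S) includes $ since S is the start symbol.
FOLLOW(S): S appears on no right-hand side. Thus FOLLOW(S) = {$}.
FOLLOW(Q): in S::=b e K Q, the suffix after Q is empty, so FOLLOW(Q) ⊇ FOLLOW(S) = {$}. Thus FOLLOW(Q) = {$}.
For Q ::= K g: FIRST(K g) = {e, g}, so it goes in M[Q, t] for t ∈ {e, g}.
For Q ::= epsilon: FIRST(epsilon) = {epsilon}, so it goes in M[Q, t] for t ∈ {}; since epsilon ∈ FIRST, also for every t ∈ FOLLOW(Q) = {$}.

Q ::= epsilon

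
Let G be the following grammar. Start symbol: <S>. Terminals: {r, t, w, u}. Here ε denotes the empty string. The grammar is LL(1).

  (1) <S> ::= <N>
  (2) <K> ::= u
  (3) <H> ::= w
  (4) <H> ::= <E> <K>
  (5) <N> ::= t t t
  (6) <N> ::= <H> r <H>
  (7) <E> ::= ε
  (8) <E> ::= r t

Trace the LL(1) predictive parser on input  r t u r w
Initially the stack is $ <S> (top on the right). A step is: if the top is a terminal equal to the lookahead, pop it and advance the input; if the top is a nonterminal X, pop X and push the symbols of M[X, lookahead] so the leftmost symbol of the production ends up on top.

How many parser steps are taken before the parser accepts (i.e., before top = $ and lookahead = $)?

11

      Stack            Input        Action
   1  $ <S>            r t u r w $  expand <S> ::= <N>
   2  $ <N>            r t u r w $  expand <N> ::= <H> r <H>
   3  $ <H> r <H>      r t u r w $  expand <H> ::= <E> <K>
   4  $ <H> r <K> <E>  r t u r w $  expand <E> ::= r t
   5  $ <H> r <K> t r  r t u r w $  match r
   6  $ <H> r <K> t    t u r w $    match t
   7  $ <H> r <K>      u r w $      expand <K> ::= u
   8  $ <H> r u        u r w $      match u
   9  $ <H> r          r w $        match r
  10  $ <H>            w $          expand <H> ::= w
  11  $ w              w $          match w
Accept reached after 11 steps.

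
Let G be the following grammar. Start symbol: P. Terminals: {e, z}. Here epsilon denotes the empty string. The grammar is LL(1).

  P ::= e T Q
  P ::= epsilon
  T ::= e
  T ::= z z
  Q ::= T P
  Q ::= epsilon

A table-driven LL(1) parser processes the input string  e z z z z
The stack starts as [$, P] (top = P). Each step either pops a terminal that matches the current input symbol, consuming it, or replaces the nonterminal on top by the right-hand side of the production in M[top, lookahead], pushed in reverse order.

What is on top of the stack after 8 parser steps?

     Stack    Input        Action
  1  $ P      e z z z z $  expand P ::= e T Q
  2  $ Q T e  e z z z z $  match e
  3  $ Q T    z z z z $    expand T ::= z z
  4  $ Q z z  z z z z $    match z
  5  $ Q z    z z z $      match z
  6  $ Q      z z $        expand Q ::= T P
  7  $ P T    z z $        expand T ::= z z
  8  $ P z z  z z $        match z
Stack after step 8: $ P z (top = z).

z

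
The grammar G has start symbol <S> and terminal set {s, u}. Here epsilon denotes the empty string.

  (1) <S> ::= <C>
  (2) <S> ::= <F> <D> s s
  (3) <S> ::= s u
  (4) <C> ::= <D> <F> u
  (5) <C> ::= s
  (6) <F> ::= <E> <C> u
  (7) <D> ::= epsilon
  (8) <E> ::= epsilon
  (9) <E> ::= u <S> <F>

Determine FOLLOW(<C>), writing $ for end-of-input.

{$, s, u}

FIRST(<D>): from <D>::=epsilon we get {epsilon}. So FIRST(<D>) = {epsilon}.
FIRST(<E>): from <E>::=epsilon we get {epsilon}; from <E>::=u <S> <F> we get {u}. So FIRST(<E>) = {epsilon, u}.
FIRST(<S>): from <S>::=<C> we get {s, u}; from <S>::=<F> <D> s s we get {s, u}; from <S>::=s u we get {s}. So FIRST(<S>) = {s, u}.
FIRST(<C>): from <C>::=<D> <F> u we get {s, u}; from <C>::=s we get {s}. So FIRST(<C>) = {s, u}.
FIRST(<F>): from <F>::=<E> <C> u we get {s, u}. So FIRST(<F>) = {s, u}.
FOLLOW(<S>) includes $ since <S> is the start symbol.
FOLLOW(<S>): in <E>::=u <S> <F>, <S> is followed by <F> with FIRST {s, u}. Thus FOLLOW(<S>) = {$, s, u}.
FOLLOW(<C>): in <S>::=<C>, the suffix after <C> is empty, so FOLLOW(<C>) ⊇ FOLLOW(<S>) = {$, s, u}; in <F>::=<E> <C> u, <C> is followed by u with FIRST {u}. Thus FOLLOW(<C>) = {$, s, u}.
FOLLOW(<D>): in <S>::=<F> <D> s s, <D> is followed by s s with FIRST {s}; in <C>::=<D> <F> u, <D> is followed by <F> u with FIRST {s, u}. Thus FOLLOW(<D>) = {s, u}.
FOLLOW(<E>): in <F>::=<E> <C> u, <E> is followed by <C> u with FIRST {s, u}. Thus FOLLOW(<E>) = {s, u}.
FOLLOW(<F>): in <S>::=<F> <D> s s, <F> is followed by <D> s s with FIRST {s}; in <C>::=<D> <F> u, <F> is followed by u with FIRST {u}; in <E>::=u <S> <F>, the suffix after <F> is empty, so FOLLOW(<F>) ⊇ FOLLOW(<E>) = {s, u}. Thus FOLLOW(<F>) = {s, u}.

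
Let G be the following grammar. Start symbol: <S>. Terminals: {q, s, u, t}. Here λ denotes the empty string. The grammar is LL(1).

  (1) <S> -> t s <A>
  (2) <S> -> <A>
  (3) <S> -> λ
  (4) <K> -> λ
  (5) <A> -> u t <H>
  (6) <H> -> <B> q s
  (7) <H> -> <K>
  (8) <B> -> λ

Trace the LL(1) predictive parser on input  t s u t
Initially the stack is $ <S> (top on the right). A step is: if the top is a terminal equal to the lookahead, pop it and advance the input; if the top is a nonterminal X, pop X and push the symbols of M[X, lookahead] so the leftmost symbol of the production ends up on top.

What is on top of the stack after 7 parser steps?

step 1: stack=$ <S>  input=t s u t $  — expand <S> -> t s <A>
step 2: stack=$ <A> s t  input=t s u t $  — match t
step 3: stack=$ <A> s  input=s u t $  — match s
step 4: stack=$ <A>  input=u t $  — expand <A> -> u t <H>
step 5: stack=$ <H> t u  input=u t $  — match u
step 6: stack=$ <H> t  input=t $  — match t
step 7: stack=$ <H>  input=$  — expand <H> -> <K>
Stack after step 7: $ <K> (top = <K>).

<K>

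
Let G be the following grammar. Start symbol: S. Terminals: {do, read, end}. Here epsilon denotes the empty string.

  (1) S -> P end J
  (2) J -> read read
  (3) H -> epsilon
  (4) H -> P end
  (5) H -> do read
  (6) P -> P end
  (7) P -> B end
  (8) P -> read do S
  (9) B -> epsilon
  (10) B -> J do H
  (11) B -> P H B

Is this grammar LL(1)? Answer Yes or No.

No

FIRST(S) = {end, read}
FIRST(J) = {read}
FIRST(H) = {epsilon, do, end, read}
FIRST(P) = {end, read}
FIRST(B) = {epsilon, end, read}
FOLLOW(S) = {$, do, end, read}
FOLLOW(J) = {$, do, end, read}
FOLLOW(H) = {end, read}
FOLLOW(P) = {do, end, read}
FOLLOW(B) = {end}
Cell M[B, end] receives both B -> epsilon and B -> P H B — the grammar is not LL(1).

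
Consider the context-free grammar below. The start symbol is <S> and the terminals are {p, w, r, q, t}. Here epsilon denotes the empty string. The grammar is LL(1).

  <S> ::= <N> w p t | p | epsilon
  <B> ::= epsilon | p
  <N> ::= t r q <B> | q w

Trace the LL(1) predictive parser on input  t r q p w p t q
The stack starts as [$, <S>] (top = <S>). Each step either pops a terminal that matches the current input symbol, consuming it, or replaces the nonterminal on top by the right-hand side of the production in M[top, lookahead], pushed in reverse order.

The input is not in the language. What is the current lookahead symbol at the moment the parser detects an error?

q

      Stack              Input              Action
   1  $ <S>              t r q p w p t q $  expand <S> ::= <N> w p t
   2  $ t p w <N>        t r q p w p t q $  expand <N> ::= t r q <B>
   3  $ t p w <B> q r t  t r q p w p t q $  match t
   4  $ t p w <B> q r    r q p w p t q $    match r
   5  $ t p w <B> q      q p w p t q $      match q
   6  $ t p w <B>        p w p t q $        expand <B> ::= p
   7  $ t p w p          p w p t q $        match p
   8  $ t p w            w p t q $          match w
   9  $ t p              p t q $            match p
  10  $ t                t q $              match t
  11  $                  q $                error: stack empty but input remains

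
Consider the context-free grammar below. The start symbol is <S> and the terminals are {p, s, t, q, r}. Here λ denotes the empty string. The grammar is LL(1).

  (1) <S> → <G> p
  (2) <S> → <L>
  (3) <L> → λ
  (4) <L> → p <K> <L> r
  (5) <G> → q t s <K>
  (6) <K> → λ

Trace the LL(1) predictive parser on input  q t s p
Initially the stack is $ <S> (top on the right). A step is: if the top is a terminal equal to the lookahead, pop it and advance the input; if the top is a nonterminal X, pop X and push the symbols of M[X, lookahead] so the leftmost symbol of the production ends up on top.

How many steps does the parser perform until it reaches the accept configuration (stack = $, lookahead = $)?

     Stack          Input      Action
  1  $ <S>          q t s p $  expand <S> → <G> p
  2  $ p <G>        q t s p $  expand <G> → q t s <K>
  3  $ p <K> s t q  q t s p $  match q
  4  $ p <K> s t    t s p $    match t
  5  $ p <K> s      s p $      match s
  6  $ p <K>        p $        expand <K> → λ
  7  $ p            p $        match p
Accept reached after 7 steps.

7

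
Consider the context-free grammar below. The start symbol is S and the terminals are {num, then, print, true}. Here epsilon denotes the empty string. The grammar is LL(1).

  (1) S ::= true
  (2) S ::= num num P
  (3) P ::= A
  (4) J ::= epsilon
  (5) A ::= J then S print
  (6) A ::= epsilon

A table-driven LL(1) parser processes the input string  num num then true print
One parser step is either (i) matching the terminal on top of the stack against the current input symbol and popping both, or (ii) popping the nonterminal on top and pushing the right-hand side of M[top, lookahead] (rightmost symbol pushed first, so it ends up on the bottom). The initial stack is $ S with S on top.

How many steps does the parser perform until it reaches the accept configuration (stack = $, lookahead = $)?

      Stack             Input                      Action
   1  $ S               num num then true print $  expand S ::= num num P
   2  $ P num num       num num then true print $  match num
   3  $ P num           num then true print $      match num
   4  $ P               then true print $          expand P ::= A
   5  $ A               then true print $          expand A ::= J then S print
   6  $ print S then J  then true print $          expand J ::= epsilon
   7  $ print S then    then true print $          match then
   8  $ print S         true print $               expand S ::= true
   9  $ print true      true print $               match true
  10  $ print           print $                    match print
Accept reached after 10 steps.

10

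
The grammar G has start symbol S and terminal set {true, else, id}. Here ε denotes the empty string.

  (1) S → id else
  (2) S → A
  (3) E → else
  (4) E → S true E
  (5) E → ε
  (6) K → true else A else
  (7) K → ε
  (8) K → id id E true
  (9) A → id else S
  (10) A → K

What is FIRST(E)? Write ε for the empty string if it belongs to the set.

{ε, else, id, true}

FIRST(K) = {ε, id, true}
FIRST(A) = {ε, id, true}  (via K)
FIRST(S) = {ε, id, true}  (via A)
FIRST(E) = {ε, else, id, true}  (via S true E)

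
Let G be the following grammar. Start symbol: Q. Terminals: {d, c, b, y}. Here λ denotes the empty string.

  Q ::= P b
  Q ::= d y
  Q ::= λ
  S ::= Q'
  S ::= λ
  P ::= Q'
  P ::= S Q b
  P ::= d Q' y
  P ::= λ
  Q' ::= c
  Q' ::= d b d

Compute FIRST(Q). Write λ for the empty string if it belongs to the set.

FIRST(Q') = {c, d}
FIRST(S) = {λ, c, d}  (via Q')
FIRST(Q) = {λ, b, c, d}  (via P b)
FIRST(P) = {λ, b, c, d}  (via Q', S Q b)

{λ, b, c, d}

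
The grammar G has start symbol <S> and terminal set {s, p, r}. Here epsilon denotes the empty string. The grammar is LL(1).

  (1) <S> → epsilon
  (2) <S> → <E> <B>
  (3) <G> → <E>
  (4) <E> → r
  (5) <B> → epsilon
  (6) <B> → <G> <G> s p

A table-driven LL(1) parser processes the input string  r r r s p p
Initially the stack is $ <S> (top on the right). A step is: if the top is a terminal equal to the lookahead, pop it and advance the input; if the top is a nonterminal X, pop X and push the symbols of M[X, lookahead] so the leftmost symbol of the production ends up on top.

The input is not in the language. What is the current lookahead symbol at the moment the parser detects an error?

p

step 1: stack=$ <S>  input=r r r s p p $  — expand <S> → <E> <B>
step 2: stack=$ <B> <E>  input=r r r s p p $  — expand <E> → r
step 3: stack=$ <B> r  input=r r r s p p $  — match r
step 4: stack=$ <B>  input=r r s p p $  — expand <B> → <G> <G> s p
step 5: stack=$ p s <G> <G>  input=r r s p p $  — expand <G> → <E>
step 6: stack=$ p s <G> <E>  input=r r s p p $  — expand <E> → r
step 7: stack=$ p s <G> r  input=r r s p p $  — match r
step 8: stack=$ p s <G>  input=r s p p $  — expand <G> → <E>
step 9: stack=$ p s <E>  input=r s p p $  — expand <E> → r
step 10: stack=$ p s r  input=r s p p $  — match r
step 11: stack=$ p s  input=s p p $  — match s
step 12: stack=$ p  input=p p $  — match p
step 13: stack=$  input=p $  — error: stack empty but input remains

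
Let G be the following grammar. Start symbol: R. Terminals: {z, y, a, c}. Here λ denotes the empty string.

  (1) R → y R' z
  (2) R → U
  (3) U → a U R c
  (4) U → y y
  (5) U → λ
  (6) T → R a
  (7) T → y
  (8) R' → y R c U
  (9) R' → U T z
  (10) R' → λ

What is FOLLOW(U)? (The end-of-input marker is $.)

FIRST(U) = {λ, a, y}
FIRST(R) = {λ, a, y}  (via U)
FIRST(T) = {a, y}  (via R a)
FIRST(R') = {λ, a, y}  (via U T z)
FOLLOW(R) includes $ since R is the start symbol.
FOLLOW(R): in U→a U R c, R is followed by c with FIRST {c}; in T→R a, R is followed by a with FIRST {a}; in R'→y R c U, R is followed by c U with FIRST {c}. Thus FOLLOW(R) = {$, a, c}.
FOLLOW(T): in R'→U T z, T is followed by z with FIRST {z}. Thus FOLLOW(T) = {z}.
FOLLOW(R'): in R→y R' z, R' is followed by z with FIRST {z}. Thus FOLLOW(R') = {z}.
FOLLOW(U): in R→U, the suffix after U is empty, so FOLLOW(U) ⊇ FOLLOW(R) = {$, a, c}; in U→a U R c, U is followed by R c with FIRST {a, c, y}; in R'→y R c U, the suffix after U is empty, so FOLLOW(U) ⊇ FOLLOW(R') = {z}; in R'→U T z, U is followed by T z with FIRST {a, y}. Thus FOLLOW(U) = {$, a, c, y, z}.

{$, a, c, y, z}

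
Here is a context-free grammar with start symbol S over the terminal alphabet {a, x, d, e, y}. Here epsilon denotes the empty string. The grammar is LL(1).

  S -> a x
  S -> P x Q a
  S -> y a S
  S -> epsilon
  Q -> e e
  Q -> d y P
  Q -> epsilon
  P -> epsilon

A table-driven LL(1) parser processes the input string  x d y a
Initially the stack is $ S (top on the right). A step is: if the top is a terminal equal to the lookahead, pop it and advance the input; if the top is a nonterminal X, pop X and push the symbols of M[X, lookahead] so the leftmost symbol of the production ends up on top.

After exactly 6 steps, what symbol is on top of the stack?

P

     Stack      Input      Action
  1  $ S        x d y a $  expand S -> P x Q a
  2  $ a Q x P  x d y a $  expand P -> epsilon
  3  $ a Q x    x d y a $  match x
  4  $ a Q      d y a $    expand Q -> d y P
  5  $ a P y d  d y a $    match d
  6  $ a P y    y a $      match y
Stack after step 6: $ a P (top = P).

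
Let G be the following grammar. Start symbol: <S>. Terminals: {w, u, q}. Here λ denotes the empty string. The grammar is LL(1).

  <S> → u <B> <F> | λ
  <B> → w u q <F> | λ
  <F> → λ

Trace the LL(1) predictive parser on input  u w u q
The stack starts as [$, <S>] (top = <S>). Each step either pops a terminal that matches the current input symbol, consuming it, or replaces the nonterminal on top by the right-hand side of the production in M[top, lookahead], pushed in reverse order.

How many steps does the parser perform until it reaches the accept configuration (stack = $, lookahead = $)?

8

     Stack            Input      Action
  1  $ <S>            u w u q $  expand <S> → u <B> <F>
  2  $ <F> <B> u      u w u q $  match u
  3  $ <F> <B>        w u q $    expand <B> → w u q <F>
  4  $ <F> <F> q u w  w u q $    match w
  5  $ <F> <F> q u    u q $      match u
  6  $ <F> <F> q      q $        match q
  7  $ <F> <F>        $          expand <F> → λ
  8  $ <F>            $          expand <F> → λ
Accept reached after 8 steps.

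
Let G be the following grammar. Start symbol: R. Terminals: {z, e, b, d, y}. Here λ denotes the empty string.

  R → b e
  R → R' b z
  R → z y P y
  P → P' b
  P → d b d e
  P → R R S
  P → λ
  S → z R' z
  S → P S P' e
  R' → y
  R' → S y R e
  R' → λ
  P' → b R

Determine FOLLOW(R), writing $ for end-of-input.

FIRST(P'): from P'→b R we get {b}. So FIRST(P') = {b}.
FIRST(R): from R→b e we get {b}; from R→R' b z we get {b, d, y, z}; from R→z y P y we get {z}. So FIRST(R) = {b, d, y, z}.
FIRST(P): from P→P' b we get {b}; from P→d b d e we get {d}; from P→R R S we get {b, d, y, z}; from P→λ we get {λ}. So FIRST(P) = {λ, b, d, y, z}.
FIRST(S): from S→z R' z we get {z}; from S→P S P' e we get {b, d, y, z}. So FIRST(S) = {b, d, y, z}.
FIRST(R'): from R'→y we get {y}; from R'→S y R e we get {b, d, y, z}; from R'→λ we get {λ}. So FIRST(R') = {λ, b, d, y, z}.
FOLLOW(R) includes $ since R is the start symbol.
FOLLOW(P): in R→z y P y, P is followed by y with FIRST {y}; in S→P S P' e, P is followed by S P' e with FIRST {b, d, y, z}. Thus FOLLOW(P) = {b, d, y, z}.
FOLLOW(S): in P→R R S, the suffix after S is empty, so FOLLOW(S) ⊇ FOLLOW(P) = {b, d, y, z}; in S→P S P' e, S is followed by P' e with FIRST {b}; in R'→S y R e, S is followed by y R e with FIRST {y}. Thus FOLLOW(S) = {b, d, y, z}.
FOLLOW(R'): in R→R' b z, R' is followed by b z with FIRST {b}; in S→z R' z, R' is followed by z with FIRST {z}. Thus FOLLOW(R') = {b, z}.
FOLLOW(P'): in P→P' b, P' is followed by b with FIRST {b}; in S→P S P' e, P' is followed by e with FIRST {e}. Thus FOLLOW(P') = {b, e}.
FOLLOW(R): in P→R R S (occurrence 1), R is followed by R S with FIRST {b, d, y, z}; in P→R R S (occurrence 2), R is followed by S with FIRST {b, d, y, z}; in R'→S y R e, R is followed by e with FIRST {e}; in P'→b R, the suffix after R is empty, so FOLLOW(R) ⊇ FOLLOW(P') = {b, e}. Thus FOLLOW(R) = {$, b, d, e, y, z}.

{$, b, d, e, y, z}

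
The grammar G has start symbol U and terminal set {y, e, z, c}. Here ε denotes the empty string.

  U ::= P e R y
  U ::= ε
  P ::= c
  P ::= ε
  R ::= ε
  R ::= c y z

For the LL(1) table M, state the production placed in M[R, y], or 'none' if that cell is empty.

FIRST(P): from P::=c we get {c}; from P::=ε we get {ε}. So FIRST(P) = {ε, c}.
FIRST(R): from R::=ε we get {ε}; from R::=c y z we get {c}. So FIRST(R) = {ε, c}.
FIRST(U): from U::=P e R y we get {c, e}; from U::=ε we get {ε}. So FIRST(U) = {ε, c, e}.
FOLLOW(U) includes $ since U is the start symbol.
FOLLOW(R): in U::=P e R y, R is followed by y with FIRST {y}. Thus FOLLOW(R) = {y}.
For R ::= ε: FIRST(ε) = {ε}, so it goes in M[R, t] for t ∈ {}; since ε ∈ FIRST, also for every t ∈ FOLLOW(R) = {y}.
For R ::= c y z: FIRST(c y z) = {c}, so it goes in M[R, t] for t ∈ {c}.

R ::= ε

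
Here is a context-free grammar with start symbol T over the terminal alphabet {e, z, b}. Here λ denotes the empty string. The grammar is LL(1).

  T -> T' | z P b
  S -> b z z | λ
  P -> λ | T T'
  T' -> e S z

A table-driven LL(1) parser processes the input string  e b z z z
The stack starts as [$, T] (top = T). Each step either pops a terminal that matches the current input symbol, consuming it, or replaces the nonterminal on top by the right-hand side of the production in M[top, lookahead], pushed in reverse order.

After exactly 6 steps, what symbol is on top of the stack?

     Stack      Input        Action
  1  $ T        e b z z z $  expand T -> T'
  2  $ T'       e b z z z $  expand T' -> e S z
  3  $ z S e    e b z z z $  match e
  4  $ z S      b z z z $    expand S -> b z z
  5  $ z z z b  b z z z $    match b
  6  $ z z z    z z z $      match z
Stack after step 6: $ z z (top = z).

z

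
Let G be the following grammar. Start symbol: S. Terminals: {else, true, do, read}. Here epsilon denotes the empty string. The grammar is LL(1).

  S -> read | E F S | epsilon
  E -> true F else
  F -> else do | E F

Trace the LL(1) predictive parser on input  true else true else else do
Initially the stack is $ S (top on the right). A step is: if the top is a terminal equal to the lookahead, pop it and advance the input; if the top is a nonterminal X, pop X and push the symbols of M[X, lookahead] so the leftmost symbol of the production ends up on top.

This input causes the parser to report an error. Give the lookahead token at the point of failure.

step 1: stack=$ S  input=true else true else else do $  — expand S -> E F S
step 2: stack=$ S F E  input=true else true else else do $  — expand E -> true F else
step 3: stack=$ S F else F true  input=true else true else else do $  — match true
step 4: stack=$ S F else F  input=else true else else do $  — expand F -> else do
step 5: stack=$ S F else do else  input=else true else else do $  — match else
step 6: stack=$ S F else do  input=true else else do $  — error: top is terminal do but lookahead is true

true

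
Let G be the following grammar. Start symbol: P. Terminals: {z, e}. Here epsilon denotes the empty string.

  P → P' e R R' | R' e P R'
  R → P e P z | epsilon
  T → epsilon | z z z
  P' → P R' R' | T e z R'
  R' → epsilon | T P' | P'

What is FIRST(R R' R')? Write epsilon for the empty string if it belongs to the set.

FIRST(T): from T→epsilon we get {epsilon}; from T→z z z we get {z}. So FIRST(T) = {epsilon, z}.
FIRST(P): from P→P' e R R' we get {e, z}; from P→R' e P R' we get {e, z}. So FIRST(P) = {e, z}.
FIRST(R): from R→P e P z we get {e, z}; from R→epsilon we get {epsilon}. So FIRST(R) = {epsilon, e, z}.
FIRST(P'): from P'→P R' R' we get {e, z}; from P'→T e z R' we get {e, z}. So FIRST(P') = {e, z}.
FIRST(R'): from R'→epsilon we get {epsilon}; from R'→T P' we get {e, z}; from R'→P' we get {e, z}. So FIRST(R') = {epsilon, e, z}.
FIRST(R R' R'): take FIRST of each symbol in turn, carrying on past any symbol whose FIRST contains epsilon; result {epsilon, e, z}.

{epsilon, e, z}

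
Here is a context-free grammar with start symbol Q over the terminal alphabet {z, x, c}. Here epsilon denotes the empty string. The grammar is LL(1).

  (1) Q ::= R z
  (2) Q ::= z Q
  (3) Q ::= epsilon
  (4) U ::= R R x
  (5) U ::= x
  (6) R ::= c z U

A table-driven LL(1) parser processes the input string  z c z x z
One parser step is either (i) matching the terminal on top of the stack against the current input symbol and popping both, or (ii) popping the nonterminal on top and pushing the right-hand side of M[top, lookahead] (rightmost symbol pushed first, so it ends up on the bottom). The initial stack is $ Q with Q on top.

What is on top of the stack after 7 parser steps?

x

     Stack      Input        Action
  1  $ Q        z c z x z $  expand Q ::= z Q
  2  $ Q z      z c z x z $  match z
  3  $ Q        c z x z $    expand Q ::= R z
  4  $ z R      c z x z $    expand R ::= c z U
  5  $ z U z c  c z x z $    match c
  6  $ z U z    z x z $      match z
  7  $ z U      x z $        expand U ::= x
Stack after step 7: $ z x (top = x).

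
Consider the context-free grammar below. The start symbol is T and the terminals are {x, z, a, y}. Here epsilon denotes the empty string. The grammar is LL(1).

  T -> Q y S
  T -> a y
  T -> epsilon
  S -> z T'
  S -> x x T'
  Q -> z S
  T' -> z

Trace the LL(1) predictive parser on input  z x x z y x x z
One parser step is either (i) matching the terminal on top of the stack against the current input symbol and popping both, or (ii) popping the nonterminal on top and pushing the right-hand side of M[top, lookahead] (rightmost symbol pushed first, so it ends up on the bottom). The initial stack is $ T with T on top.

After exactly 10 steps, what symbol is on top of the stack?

x

step 1: stack=$ T  input=z x x z y x x z $  — expand T -> Q y S
step 2: stack=$ S y Q  input=z x x z y x x z $  — expand Q -> z S
step 3: stack=$ S y S z  input=z x x z y x x z $  — match z
step 4: stack=$ S y S  input=x x z y x x z $  — expand S -> x x T'
step 5: stack=$ S y T' x x  input=x x z y x x z $  — match x
step 6: stack=$ S y T' x  input=x z y x x z $  — match x
step 7: stack=$ S y T'  input=z y x x z $  — expand T' -> z
step 8: stack=$ S y z  input=z y x x z $  — match z
step 9: stack=$ S y  input=y x x z $  — match y
step 10: stack=$ S  input=x x z $  — expand S -> x x T'
Stack after step 10: $ T' x x (top = x).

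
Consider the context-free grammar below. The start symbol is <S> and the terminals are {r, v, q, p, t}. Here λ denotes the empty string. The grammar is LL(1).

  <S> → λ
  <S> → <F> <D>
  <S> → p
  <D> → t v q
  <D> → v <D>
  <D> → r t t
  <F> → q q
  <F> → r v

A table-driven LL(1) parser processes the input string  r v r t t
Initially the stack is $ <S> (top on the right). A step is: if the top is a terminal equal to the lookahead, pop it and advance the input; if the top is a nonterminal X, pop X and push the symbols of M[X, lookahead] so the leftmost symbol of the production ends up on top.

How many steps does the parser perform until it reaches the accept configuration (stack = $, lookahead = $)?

8

     Stack      Input        Action
  1  $ <S>      r v r t t $  expand <S> → <F> <D>
  2  $ <D> <F>  r v r t t $  expand <F> → r v
  3  $ <D> v r  r v r t t $  match r
  4  $ <D> v    v r t t $    match v
  5  $ <D>      r t t $      expand <D> → r t t
  6  $ t t r    r t t $      match r
  7  $ t t      t t $        match t
  8  $ t        t $          match t
Accept reached after 8 steps.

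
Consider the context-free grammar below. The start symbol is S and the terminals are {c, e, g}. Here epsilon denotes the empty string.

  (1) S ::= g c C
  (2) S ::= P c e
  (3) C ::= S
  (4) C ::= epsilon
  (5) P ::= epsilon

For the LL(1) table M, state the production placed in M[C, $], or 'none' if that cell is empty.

FIRST(P): from P::=epsilon we get {epsilon}. So FIRST(P) = {epsilon}.
FIRST(S): from S::=g c C we get {g}; from S::=P c e we get {c}. So FIRST(S) = {c, g}.
FIRST(C): from C::=S we get {c, g}; from C::=epsilon we get {epsilon}. So FIRST(C) = {epsilon, c, g}.
FOLLOW(S) includes $ since S is the start symbol.
FOLLOW(S): in C::=S, the suffix after S is empty, so FOLLOW(S) ⊇ FOLLOW(C) = {$}. Thus FOLLOW(S) = {$}.
FOLLOW(C): in S::=g c C, the suffix after C is empty, so FOLLOW(C) ⊇ FOLLOW(S) = {$}. Thus FOLLOW(C) = {$}.
For C ::= S: FIRST(S) = {c, g}, so it goes in M[C, t] for t ∈ {c, g}.
For C ::= epsilon: FIRST(epsilon) = {epsilon}, so it goes in M[C, t] for t ∈ {}; since epsilon ∈ FIRST, also for every t ∈ FOLLOW(C) = {$}.

C ::= epsilon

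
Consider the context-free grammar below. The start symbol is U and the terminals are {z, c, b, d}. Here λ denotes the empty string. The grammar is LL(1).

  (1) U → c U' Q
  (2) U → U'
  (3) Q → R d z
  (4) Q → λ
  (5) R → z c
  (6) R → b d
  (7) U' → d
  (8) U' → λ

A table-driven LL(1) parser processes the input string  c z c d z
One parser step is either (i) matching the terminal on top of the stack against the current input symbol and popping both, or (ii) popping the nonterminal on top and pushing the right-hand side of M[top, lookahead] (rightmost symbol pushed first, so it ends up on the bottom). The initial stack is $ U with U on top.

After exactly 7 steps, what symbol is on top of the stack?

     Stack      Input        Action
  1  $ U        c z c d z $  expand U → c U' Q
  2  $ Q U' c   c z c d z $  match c
  3  $ Q U'     z c d z $    expand U' → λ
  4  $ Q        z c d z $    expand Q → R d z
  5  $ z d R    z c d z $    expand R → z c
  6  $ z d c z  z c d z $    match z
  7  $ z d c    c d z $      match c
Stack after step 7: $ z d (top = d).

d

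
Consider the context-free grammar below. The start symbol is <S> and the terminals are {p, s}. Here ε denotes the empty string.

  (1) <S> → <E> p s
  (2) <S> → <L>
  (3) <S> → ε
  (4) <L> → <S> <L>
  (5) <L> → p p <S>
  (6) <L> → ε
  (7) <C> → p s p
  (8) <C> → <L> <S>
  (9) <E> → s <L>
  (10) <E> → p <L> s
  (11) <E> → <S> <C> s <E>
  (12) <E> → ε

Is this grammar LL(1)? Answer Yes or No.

No

FIRST(<S>) = {ε, p, s}
FIRST(<L>) = {ε, p, s}
FIRST(<C>) = {ε, p, s}
FIRST(<E>) = {ε, p, s}
FOLLOW(<S>) = {$, p, s}
FOLLOW(<L>) = {$, p, s}
FOLLOW(<C>) = {s}
FOLLOW(<E>) = {p}
Cell M[<C>, p] receives both <C> → p s p and <C> → <L> <S> — the grammar is not LL(1).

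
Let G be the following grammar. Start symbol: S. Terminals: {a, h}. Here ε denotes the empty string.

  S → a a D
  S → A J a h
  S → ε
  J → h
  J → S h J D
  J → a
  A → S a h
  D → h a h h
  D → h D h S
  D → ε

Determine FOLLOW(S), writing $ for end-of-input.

{$, a, h}

FIRST(D): from D→h a h h we get {h}; from D→h D h S we get {h}; from D→ε we get {ε}. So FIRST(D) = {ε, h}.
FIRST(S): from S→a a D we get {a}; from S→A J a h we get {a}; from S→ε we get {ε}. So FIRST(S) = {ε, a}.
FIRST(J): from J→h we get {h}; from J→S h J D we get {a, h}; from J→a we get {a}. So FIRST(J) = {a, h}.
FIRST(A): from A→S a h we get {a}. So FIRST(A) = {a}.
FOLLOW(S) includes $ since S is the start symbol.
FOLLOW(J): in S→A J a h, J is followed by a h with FIRST {a}; in J→S h J D, J is followed by D with FIRST {ε, h}; in J→S h J D, the suffix after J is nullable (adds nothing new). Thus FOLLOW(J) = {a, h}.
FOLLOW(A): in S→A J a h, A is followed by J a h with FIRST {a, h}. Thus FOLLOW(A) = {a, h}.
FOLLOW(S): in J→S h J D, S is followed by h J D with FIRST {h}; in A→S a h, S is followed by a h with FIRST {a}; in D→h D h S, the suffix after S is empty, so FOLLOW(S) ⊇ FOLLOW(D) = {$, a, h}. Thus FOLLOW(S) = {$, a, h}.
FOLLOW(D): in S→a a D, the suffix after D is empty, so FOLLOW(D) ⊇ FOLLOW(S) = {$, a, h}; in J→S h J D, the suffix after D is empty, so FOLLOW(D) ⊇ FOLLOW(J) = {a, h}; in D→h D h S, D is followed by h S with FIRST {h}. Thus FOLLOW(D) = {$, a, h}.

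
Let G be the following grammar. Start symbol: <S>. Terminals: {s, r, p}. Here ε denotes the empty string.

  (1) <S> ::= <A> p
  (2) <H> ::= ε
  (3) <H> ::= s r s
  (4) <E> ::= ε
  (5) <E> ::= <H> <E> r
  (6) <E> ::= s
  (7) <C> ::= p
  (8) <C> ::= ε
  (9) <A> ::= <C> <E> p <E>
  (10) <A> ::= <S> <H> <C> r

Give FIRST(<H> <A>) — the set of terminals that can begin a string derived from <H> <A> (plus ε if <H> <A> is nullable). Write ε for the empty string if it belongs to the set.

{p, r, s}

FIRST(<H>): from <H>::=ε we get {ε}; from <H>::=s r s we get {s}. So FIRST(<H>) = {ε, s}.
FIRST(<C>): from <C>::=p we get {p}; from <C>::=ε we get {ε}. So FIRST(<C>) = {ε, p}.
FIRST(<E>): from <E>::=ε we get {ε}; from <E>::=<H> <E> r we get {r, s}; from <E>::=s we get {s}. So FIRST(<E>) = {ε, r, s}.
FIRST(<S>): from <S>::=<A> p we get {p, r, s}. So FIRST(<S>) = {p, r, s}.
FIRST(<A>): from <A>::=<C> <E> p <E> we get {p, r, s}; from <A>::=<S> <H> <C> r we get {p, r, s}. So FIRST(<A>) = {p, r, s}.
FIRST(<H> <A>): take FIRST of each symbol in turn, carrying on past any symbol whose FIRST contains ε; result {p, r, s}.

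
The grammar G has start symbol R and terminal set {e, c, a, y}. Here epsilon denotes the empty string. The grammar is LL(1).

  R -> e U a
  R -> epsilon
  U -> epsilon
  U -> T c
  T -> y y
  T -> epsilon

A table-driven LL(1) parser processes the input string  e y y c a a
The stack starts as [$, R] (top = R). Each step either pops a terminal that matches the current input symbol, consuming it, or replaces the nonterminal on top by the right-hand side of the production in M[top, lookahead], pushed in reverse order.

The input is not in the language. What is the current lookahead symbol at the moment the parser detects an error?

a

     Stack      Input          Action
  1  $ R        e y y c a a $  expand R -> e U a
  2  $ a U e    e y y c a a $  match e
  3  $ a U      y y c a a $    expand U -> T c
  4  $ a c T    y y c a a $    expand T -> y y
  5  $ a c y y  y y c a a $    match y
  6  $ a c y    y c a a $      match y
  7  $ a c      c a a $        match c
  8  $ a        a a $          match a
  9  $          a $            error: stack empty but input remains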